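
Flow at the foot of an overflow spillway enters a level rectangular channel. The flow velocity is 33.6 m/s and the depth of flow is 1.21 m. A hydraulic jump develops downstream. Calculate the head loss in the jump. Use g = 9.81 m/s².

Fr₁ = V₁/√(g·y₁) = 33.6/√(9.81×1.21) = 9.75.
Bélanger equation: y₂/y₁ = ½[√(1 + 8Fr₁²) − 1] = ½[√761.9 − 1] = 13.3.
y₂ = 13.3 × 1.21 = 16.1 m.
q = V₁·y₁ = 33.6 × 1.21 = 40.7 m²/s. V₂ = q/y₂ = 40.7/16.1 = 2.53 m/s. E₁ = y₁ + V₁²/2g = 58.8 m; E₂ = y₂ + V₂²/2g = 16.4 m. ΔE = E₁ − E₂ = 42.3 m.

ΔE = 42.3 m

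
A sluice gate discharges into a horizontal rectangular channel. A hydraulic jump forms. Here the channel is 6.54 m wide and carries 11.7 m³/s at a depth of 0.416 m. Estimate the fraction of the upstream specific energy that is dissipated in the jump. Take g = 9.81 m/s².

ΔE/E₁ = 0.112 (11.2%)

q = Q/b = 11.7/6.54 = 1.79 m²/s; V₁ = q/y₁ = 4.30 m/s. Fr₁ = V₁/√(g·y₁) = 2.13.
Sequent-depth ratio: y₂/y₁ = ½[√(1 + 8Fr₁²) − 1] = ½[√37.25 − 1] = 2.55.
y₂ = 2.55 × 0.416 = 1.06 m.
E₁ = y₁ + V₁²/2g = 1.36 m. ΔE = (y₂ − y₁)³/(4y₁y₂) = 0.152 m. ΔE/E₁ = 0.152/1.36 = 0.112.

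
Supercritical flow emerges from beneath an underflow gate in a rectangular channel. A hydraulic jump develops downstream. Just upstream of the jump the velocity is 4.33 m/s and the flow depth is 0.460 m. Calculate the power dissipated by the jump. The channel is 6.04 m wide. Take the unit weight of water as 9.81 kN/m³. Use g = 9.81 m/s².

P = 16.2 kW

Fr₁ = V₁/√(g·y₁) = 4.33/√(9.81×0.460) = 2.04.
By Bélanger, y₂/y₁ = ½[√(1 + 8Fr₁²) − 1] = ½[√34.24 − 1] = 2.43.
y₂ = 2.43 × 0.460 = 1.12 m.
q = V₁·y₁ = 4.33 × 0.460 = 1.99 m²/s. V₂ = q/y₂ = 1.99/1.12 = 1.79 m/s. E₁ = y₁ + V₁²/2g = 1.42 m; E₂ = y₂ + V₂²/2g = 1.28 m. ΔE = E₁ − E₂ = 0.137 m.
Q = q·b = 1.99 × 6.04 = 12.0 m³/s. P = γ·Q·ΔE = 9.81 × 12.0 × 0.137 = 16.2 kW.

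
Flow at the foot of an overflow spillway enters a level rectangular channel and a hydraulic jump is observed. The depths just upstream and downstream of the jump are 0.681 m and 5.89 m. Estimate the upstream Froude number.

For a rectangular channel the momentum equation gives q² = ½·g·y₁·y₂·(y₁ + y₂) = ½×9.81×0.681×5.89×6.57 = 129.
q = √129 = 11.4 m²/s.
V₁ = q/y₁ = 16.7 m/s; Fr₁ = V₁/√(g·y₁) = 6.46.

Fr₁ = 6.46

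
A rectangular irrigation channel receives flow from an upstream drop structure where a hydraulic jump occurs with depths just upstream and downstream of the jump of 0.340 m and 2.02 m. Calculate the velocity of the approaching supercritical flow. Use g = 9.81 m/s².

V₁ = 8.29 m/s

For a rectangular channel the momentum equation gives q² = ½·g·y₁·y₂·(y₁ + y₂) = ½×9.81×0.340×2.02×2.36 = 7.95.
q = √7.95 = 2.82 m²/s.
V₁ = q/y₁ = 2.82/0.340 = 8.29 m/s.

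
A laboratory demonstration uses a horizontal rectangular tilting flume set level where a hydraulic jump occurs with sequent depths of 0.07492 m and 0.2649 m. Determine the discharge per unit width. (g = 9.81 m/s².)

For a rectangular channel the momentum equation gives q² = ½·g·y₁·y₂·(y₁ + y₂) = ½×9.81×0.07492×0.2649×0.3398 = 0.03308.
q = √0.03308 = 0.1819 m²/s.

q = 0.1819 m²/s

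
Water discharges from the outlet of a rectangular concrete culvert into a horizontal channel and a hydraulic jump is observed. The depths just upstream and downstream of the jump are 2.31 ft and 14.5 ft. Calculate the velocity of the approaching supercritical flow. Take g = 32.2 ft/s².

For a rectangular channel the momentum equation gives q² = ½·g·y₁·y₂·(y₁ + y₂) = ½×32.2×2.31×14.5×16.8 = 9065.
q = √9065 = 95.2 ft²/s.
V₁ = q/y₁ = 95.2/2.31 = 41.2 ft/s.

V₁ = 41.2 ft/s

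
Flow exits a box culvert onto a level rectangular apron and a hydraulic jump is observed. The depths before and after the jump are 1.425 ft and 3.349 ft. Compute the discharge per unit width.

For a rectangular channel the momentum equation gives q² = ½·g·y₁·y₂·(y₁ + y₂) = ½×32.2×1.425×3.349×4.774 = 366.8.
q = √366.8 = 19.15 ft²/s.

q = 19.15 ft²/s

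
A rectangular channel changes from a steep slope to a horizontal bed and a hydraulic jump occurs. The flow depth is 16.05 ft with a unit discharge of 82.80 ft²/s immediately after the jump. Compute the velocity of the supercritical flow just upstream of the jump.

V₂ = q/y₂ = 82.80/16.05 = 5.159 ft/s; Fr₂ = V₂/√(g·y₂) = 0.2269.
The Bélanger relation is symmetric: y₁/y₂ = ½[√(1 + 8Fr₂²) − 1] = ½[√1.4120 − 1] = 0.09413.
y₁ = 0.09413 × 16.05 = 1.511 ft.
V₁ = q/y₁ = 82.80/1.511 = 54.80 ft/s.

V₁ = 54.80 ft/s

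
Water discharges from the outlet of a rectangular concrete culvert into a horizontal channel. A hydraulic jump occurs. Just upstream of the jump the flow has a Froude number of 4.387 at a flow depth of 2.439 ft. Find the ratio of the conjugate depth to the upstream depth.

y₂/y₁ = 5.724

Fr₁ = 4.387 (given).
By Bélanger, y₂/y₁ = ½[√(1 + 8Fr₁²) − 1] = ½[√154.97 − 1] = 5.724.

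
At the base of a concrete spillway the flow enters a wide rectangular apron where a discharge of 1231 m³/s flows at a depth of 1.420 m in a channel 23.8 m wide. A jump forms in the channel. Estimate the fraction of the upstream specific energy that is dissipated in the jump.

q = Q/b = 1231/23.8 = 51.72 m²/s; V₁ = q/y₁ = 36.42 m/s. Fr₁ = V₁/√(g·y₁) = 9.759.
By Bélanger, y₂/y₁ = ½[√(1 + 8Fr₁²) − 1] = ½[√762.94 − 1] = 13.31.
y₂ = 13.31 × 1.420 = 18.90 m.
E₁ = y₁ + V₁²/2g = 69.04 m. ΔE = (y₂ − y₁)³/(4y₁y₂) = 49.76 m. ΔE/E₁ = 49.76/69.04 = 0.721.

ΔE/E₁ = 0.721 (72.1%)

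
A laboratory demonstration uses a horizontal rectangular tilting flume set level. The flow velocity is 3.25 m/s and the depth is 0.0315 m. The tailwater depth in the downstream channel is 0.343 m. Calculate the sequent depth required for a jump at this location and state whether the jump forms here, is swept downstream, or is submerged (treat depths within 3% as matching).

y₂ = 0.245 m; the jump is submerged

Fr₁ = V₁/√(g·y₁) = 3.25/√(9.81×0.0315) = 5.85.
Conjugate-depth relation: y₂/y₁ = ½[√(1 + 8Fr₁²) − 1] = ½[√274.4 − 1] = 7.78.
y₂ = 7.78 × 0.0315 = 0.245 m.
Tailwater y_tw = 0.343 m: y_tw > y₂, so the jump is submerged.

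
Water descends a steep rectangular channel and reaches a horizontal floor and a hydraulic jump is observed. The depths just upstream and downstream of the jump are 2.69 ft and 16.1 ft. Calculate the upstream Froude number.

For a rectangular channel the momentum equation gives q² = ½·g·y₁·y₂·(y₁ + y₂) = ½×32.2×2.69×16.1×18.8 = 13102.
q = √13102 = 114 ft²/s.
V₁ = q/y₁ = 42.6 ft/s; Fr₁ = V₁/√(g·y₁) = 4.57.

Fr₁ = 4.57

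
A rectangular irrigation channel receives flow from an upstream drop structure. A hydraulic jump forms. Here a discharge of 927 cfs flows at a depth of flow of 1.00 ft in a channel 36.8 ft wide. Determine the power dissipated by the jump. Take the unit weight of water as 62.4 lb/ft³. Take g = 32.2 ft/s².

q = Q/b = 927/36.8 = 25.2 ft²/s; V₁ = q/y₁ = 25.2 ft/s. Fr₁ = V₁/√(g·y₁) = 4.44.
Sequent-depth ratio: y₂/y₁ = ½[√(1 + 8Fr₁²) − 1] = ½[√158.7 − 1] = 5.80.
y₂ = 5.80 × 1.00 = 5.80 ft.
Head loss: ΔE = (y₂ − y₁)³/(4y₁y₂) = (5.80 − 1.00)³/(4×1.00×5.80) = 110/23.2 = 4.76 ft.
P = γ·Q·ΔE/550 = 62.4 × 927 × 4.76 / 550 = 501 hp.

P = 501 hp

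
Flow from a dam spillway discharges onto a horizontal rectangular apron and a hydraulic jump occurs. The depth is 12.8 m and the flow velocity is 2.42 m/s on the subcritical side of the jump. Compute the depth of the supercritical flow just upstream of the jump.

y₁ = 1.10 m

Fr₂ = V₂/√(g·y₂) = 2.42/√(9.81×12.8) = 0.216.
Since the conjugate-depth ratio holds either way, y₁/y₂ = ½[√(1 + 8Fr₂²) − 1] = ½[√1.373 − 1] = 0.0859.
y₁ = 0.0859 × 12.8 = 1.10 m.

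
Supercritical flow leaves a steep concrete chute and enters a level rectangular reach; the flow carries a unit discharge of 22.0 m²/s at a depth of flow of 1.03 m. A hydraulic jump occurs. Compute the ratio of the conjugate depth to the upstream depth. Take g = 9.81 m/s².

V₁ = q/y₁ = 22.0/1.03 = 21.4 m/s. Fr₁ = V₁/√(g·y₁) = 21.4/√(9.81×1.03) = 6.72.
Sequent-depth ratio: y₂/y₁ = ½[√(1 + 8Fr₁²) − 1] = ½[√362.2 − 1] = 9.02.

y₂/y₁ = 9.02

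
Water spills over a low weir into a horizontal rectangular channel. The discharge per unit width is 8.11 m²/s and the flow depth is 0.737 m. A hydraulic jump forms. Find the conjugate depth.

y₂ = 3.91 m

V₁ = q/y₁ = 8.11/0.737 = 11.0 m/s. Fr₁ = V₁/√(g·y₁) = 11.0/√(9.81×0.737) = 4.09.
Conjugate-depth relation: y₂/y₁ = ½[√(1 + 8Fr₁²) − 1] = ½[√135.0 − 1] = 5.31.
y₂ = 5.31 × 0.737 = 3.91 m.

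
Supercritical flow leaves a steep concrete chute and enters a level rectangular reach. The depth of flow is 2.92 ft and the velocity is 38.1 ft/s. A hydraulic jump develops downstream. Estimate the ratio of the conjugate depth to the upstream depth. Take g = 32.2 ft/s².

Fr₁ = V₁/√(g·y₁) = 38.1/√(32.2×2.92) = 3.93.
Sequent-depth ratio: y₂/y₁ = ½[√(1 + 8Fr₁²) − 1] = ½[√124.5 − 1] = 5.08.

y₂/y₁ = 5.08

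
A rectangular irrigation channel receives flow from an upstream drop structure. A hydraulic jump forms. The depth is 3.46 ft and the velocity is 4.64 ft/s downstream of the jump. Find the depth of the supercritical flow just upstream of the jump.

y₁ = 1.03 ft

Fr₂ = V₂/√(g·y₂) = 4.64/√(32.2×3.46) = 0.440.
Applying the sequent-depth relation in reverse, y₁/y₂ = ½[√(1 + 8Fr₂²) − 1] = ½[√2.546 − 1] = 0.298.
y₁ = 0.298 × 3.46 = 1.03 ft.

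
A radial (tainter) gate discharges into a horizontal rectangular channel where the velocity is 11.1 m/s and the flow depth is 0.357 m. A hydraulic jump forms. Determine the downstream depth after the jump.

y₂ = 2.82 m

Fr₁ = V₁/√(g·y₁) = 11.1/√(9.81×0.357) = 5.93.
From the momentum equation for a rectangular channel, y₂/y₁ = ½[√(1 + 8Fr₁²) − 1] = ½[√282.4 − 1] = 7.90.
y₂ = 7.90 × 0.357 = 2.82 m.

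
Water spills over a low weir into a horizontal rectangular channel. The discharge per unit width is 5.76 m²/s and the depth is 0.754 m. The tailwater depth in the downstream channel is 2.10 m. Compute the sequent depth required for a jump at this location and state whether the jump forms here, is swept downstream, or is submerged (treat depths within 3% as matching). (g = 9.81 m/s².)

y₂ = 2.64 m; the jump is swept downstream

V₁ = q/y₁ = 5.76/0.754 = 7.64 m/s. Fr₁ = V₁/√(g·y₁) = 7.64/√(9.81×0.754) = 2.81.
Sequent-depth ratio: y₂/y₁ = ½[√(1 + 8Fr₁²) − 1] = ½[√64.12 − 1] = 3.50.
y₂ = 3.50 × 0.754 = 2.64 m.
Tailwater y_tw = 2.10 m: y_tw < y₂, so the jump is swept downstream.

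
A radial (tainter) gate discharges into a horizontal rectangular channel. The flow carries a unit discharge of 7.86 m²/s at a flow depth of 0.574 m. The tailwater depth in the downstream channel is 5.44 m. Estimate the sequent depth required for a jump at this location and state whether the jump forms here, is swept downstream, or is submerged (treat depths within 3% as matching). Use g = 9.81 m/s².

V₁ = q/y₁ = 7.86/0.574 = 13.7 m/s. Fr₁ = V₁/√(g·y₁) = 13.7/√(9.81×0.574) = 5.77.
From the momentum equation for a rectangular channel, y₂/y₁ = ½[√(1 + 8Fr₁²) − 1] = ½[√267.4 − 1] = 7.68.
y₂ = 7.68 × 0.574 = 4.41 m.
Tailwater y_tw = 5.44 m: y_tw > y₂, so the jump is submerged.

y₂ = 4.41 m; the jump is submerged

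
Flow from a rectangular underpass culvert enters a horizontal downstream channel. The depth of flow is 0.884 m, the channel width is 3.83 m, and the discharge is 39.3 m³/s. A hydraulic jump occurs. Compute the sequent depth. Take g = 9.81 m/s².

q = Q/b = 39.3/3.83 = 10.3 m²/s; V₁ = q/y₁ = 11.6 m/s. Fr₁ = V₁/√(g·y₁) = 3.94.
Bélanger equation: y₂/y₁ = ½[√(1 + 8Fr₁²) − 1] = ½[√125.3 − 1] = 5.10.
y₂ = 5.10 × 0.884 = 4.51 m.

y₂ = 4.51 m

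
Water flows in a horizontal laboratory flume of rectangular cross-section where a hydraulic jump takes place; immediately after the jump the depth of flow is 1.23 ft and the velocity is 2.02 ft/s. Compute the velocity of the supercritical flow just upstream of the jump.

Fr₂ = V₂/√(g·y₂) = 2.02/√(32.2×1.23) = 0.321.
Since the conjugate-depth ratio holds either way, y₁/y₂ = ½[√(1 + 8Fr₂²) − 1] = ½[√1.824 − 1] = 0.175.
y₁ = 0.175 × 1.23 = 0.216 ft.
V₁ = q/y₁ = 2.48/0.216 = 11.5 ft/s.

V₁ = 11.5 ft/s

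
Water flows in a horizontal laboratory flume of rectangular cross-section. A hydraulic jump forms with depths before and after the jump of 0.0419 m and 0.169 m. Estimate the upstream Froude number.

Fr₁ = 3.19

For a rectangular channel the momentum equation gives q² = ½·g·y₁·y₂·(y₁ + y₂) = ½×9.81×0.0419×0.169×0.211 = 0.00733.
q = √0.00733 = 0.0856 m²/s.
V₁ = q/y₁ = 2.04 m/s; Fr₁ = V₁/√(g·y₁) = 3.19.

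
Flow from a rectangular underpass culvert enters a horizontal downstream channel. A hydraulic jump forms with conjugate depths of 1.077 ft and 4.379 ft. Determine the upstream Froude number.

For a rectangular channel the momentum equation gives q² = ½·g·y₁·y₂·(y₁ + y₂) = ½×32.2×1.077×4.379×5.456 = 414.3.
q = √414.3 = 20.35 ft²/s.
V₁ = q/y₁ = 18.90 ft/s; Fr₁ = V₁/√(g·y₁) = 3.209.

Fr₁ = 3.209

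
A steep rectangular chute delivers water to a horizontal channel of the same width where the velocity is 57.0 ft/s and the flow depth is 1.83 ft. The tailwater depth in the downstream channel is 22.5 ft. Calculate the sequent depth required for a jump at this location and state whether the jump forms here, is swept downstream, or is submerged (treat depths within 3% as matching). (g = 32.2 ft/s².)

Fr₁ = V₁/√(g·y₁) = 57.0/√(32.2×1.83) = 7.43.
Bélanger equation: y₂/y₁ = ½[√(1 + 8Fr₁²) − 1] = ½[√442.1 − 1] = 10.0.
y₂ = 10.0 × 1.83 = 18.3 ft.
Tailwater y_tw = 22.5 ft: y_tw > y₂, so the jump is submerged.

y₂ = 18.3 ft; the jump is submerged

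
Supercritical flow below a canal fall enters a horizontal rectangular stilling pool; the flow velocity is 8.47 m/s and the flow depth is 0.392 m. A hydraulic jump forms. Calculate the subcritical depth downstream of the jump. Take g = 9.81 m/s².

y₂ = 2.21 m

Fr₁ = V₁/√(g·y₁) = 8.47/√(9.81×0.392) = 4.32.
From the momentum equation for a rectangular channel, y₂/y₁ = ½[√(1 + 8Fr₁²) − 1] = ½[√150.2 − 1] = 5.63.
y₂ = 5.63 × 0.392 = 2.21 m.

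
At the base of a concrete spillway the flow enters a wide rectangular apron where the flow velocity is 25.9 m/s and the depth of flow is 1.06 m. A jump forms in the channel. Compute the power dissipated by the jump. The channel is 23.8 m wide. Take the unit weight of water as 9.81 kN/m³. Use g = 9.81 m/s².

Fr₁ = V₁/√(g·y₁) = 25.9/√(9.81×1.06) = 8.03.
By Bélanger, y₂/y₁ = ½[√(1 + 8Fr₁²) − 1] = ½[√517.1 − 1] = 10.9.
y₂ = 10.9 × 1.06 = 11.5 m.
q = V₁·y₁ = 25.9 × 1.06 = 27.5 m²/s. V₂ = q/y₂ = 27.5/11.5 = 2.38 m/s. E₁ = y₁ + V₁²/2g = 35.3 m; E₂ = y₂ + V₂²/2g = 11.8 m. ΔE = E₁ − E₂ = 23.4 m.
Q = q·b = 27.5 × 23.8 = 653 m³/s. P = γ·Q·ΔE = 9.81 × 653 × 23.4 = 150241 kW.

P = 150241 kW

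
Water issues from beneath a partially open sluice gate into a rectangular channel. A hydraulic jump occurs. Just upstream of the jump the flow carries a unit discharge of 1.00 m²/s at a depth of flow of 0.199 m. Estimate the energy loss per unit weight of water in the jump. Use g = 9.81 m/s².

V₁ = q/y₁ = 1.00/0.199 = 5.03 m/s. Fr₁ = V₁/√(g·y₁) = 5.03/√(9.81×0.199) = 3.60.
Bélanger equation: y₂/y₁ = ½[√(1 + 8Fr₁²) − 1] = ½[√104.5 − 1] = 4.61.
y₂ = 4.61 × 0.199 = 0.918 m.
V₂ = q/y₂ = 1.00/0.918 = 1.09 m/s. E₁ = y₁ + V₁²/2g = 1.49 m; E₂ = y₂ + V₂²/2g = 0.978 m. ΔE = E₁ − E₂ = 0.508 m.

ΔE = 0.508 m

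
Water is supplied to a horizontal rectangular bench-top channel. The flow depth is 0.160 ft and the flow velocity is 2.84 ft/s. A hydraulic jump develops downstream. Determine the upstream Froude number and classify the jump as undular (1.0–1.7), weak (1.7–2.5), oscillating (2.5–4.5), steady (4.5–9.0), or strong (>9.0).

Fr₁ = 1.25; undular jump

Fr₁ = V₁/√(g·y₁) = 2.84/√(32.2×0.160) = 1.25.
Fr₁ = 1.25 lies in the undular range.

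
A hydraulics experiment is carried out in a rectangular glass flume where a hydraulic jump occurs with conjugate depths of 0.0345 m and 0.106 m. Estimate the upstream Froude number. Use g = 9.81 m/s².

For a rectangular channel the momentum equation gives q² = ½·g·y₁·y₂·(y₁ + y₂) = ½×9.81×0.0345×0.106×0.141 = 0.00252.
q = √0.00252 = 0.0502 m²/s.
V₁ = q/y₁ = 1.46 m/s; Fr₁ = V₁/√(g·y₁) = 2.50.

Fr₁ = 2.50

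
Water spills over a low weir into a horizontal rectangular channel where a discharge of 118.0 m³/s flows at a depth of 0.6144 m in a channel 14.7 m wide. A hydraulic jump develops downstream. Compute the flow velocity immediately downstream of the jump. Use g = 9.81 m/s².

q = Q/b = 118.0/14.7 = 8.027 m²/s; V₁ = q/y₁ = 13.07 m/s. Fr₁ = V₁/√(g·y₁) = 5.322.
From the momentum equation for a rectangular channel, y₂/y₁ = ½[√(1 + 8Fr₁²) − 1] = ½[√227.57 − 1] = 7.043.
y₂ = 7.043 × 0.6144 = 4.327 m.
V₂ = q/y₂ = 8.027/4.327 = 1.855 m/s.

V₂ = 1.855 m/s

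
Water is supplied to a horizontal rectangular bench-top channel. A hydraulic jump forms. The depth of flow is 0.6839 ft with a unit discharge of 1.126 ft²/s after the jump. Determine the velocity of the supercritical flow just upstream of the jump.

V₂ = q/y₂ = 1.126/0.6839 = 1.646 ft/s; Fr₂ = V₂/√(g·y₂) = 0.3509.
Applying the sequent-depth relation in reverse, y₁/y₂ = ½[√(1 + 8Fr₂²) − 1] = ½[√1.9848 − 1] = 0.2044.
y₁ = 0.2044 × 0.6839 = 0.1398 ft.
V₁ = q/y₁ = 1.126/0.1398 = 8.055 ft/s.

V₁ = 8.055 ft/s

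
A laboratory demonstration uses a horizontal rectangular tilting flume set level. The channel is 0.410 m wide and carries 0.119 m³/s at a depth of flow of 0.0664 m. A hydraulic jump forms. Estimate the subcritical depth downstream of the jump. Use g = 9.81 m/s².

y₂ = 0.476 m

q = Q/b = 0.119/0.410 = 0.290 m²/s; V₁ = q/y₁ = 4.37 m/s. Fr₁ = V₁/√(g·y₁) = 5.42.
By Bélanger, y₂/y₁ = ½[√(1 + 8Fr₁²) − 1] = ½[√235.7 − 1] = 7.18.
y₂ = 7.18 × 0.0664 = 0.476 m.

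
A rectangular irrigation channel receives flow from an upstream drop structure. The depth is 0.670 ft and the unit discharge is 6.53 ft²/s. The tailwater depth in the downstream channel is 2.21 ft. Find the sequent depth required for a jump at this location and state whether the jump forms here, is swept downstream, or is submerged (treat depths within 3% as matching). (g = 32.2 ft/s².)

y₂ = 1.68 ft; the jump is submerged

V₁ = q/y₁ = 6.53/0.670 = 9.75 ft/s. Fr₁ = V₁/√(g·y₁) = 9.75/√(32.2×0.670) = 2.10.
From the momentum equation for a rectangular channel, y₂/y₁ = ½[√(1 + 8Fr₁²) − 1] = ½[√36.22 − 1] = 2.51.
y₂ = 2.51 × 0.670 = 1.68 ft.
Tailwater y_tw = 2.21 ft: y_tw > y₂, so the jump is submerged.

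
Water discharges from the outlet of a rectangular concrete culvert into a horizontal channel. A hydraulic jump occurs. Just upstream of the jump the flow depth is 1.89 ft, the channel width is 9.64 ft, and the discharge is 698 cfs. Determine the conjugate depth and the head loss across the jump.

y₂ = 12.2 ft; ΔE = 11.9 ft

q = Q/b = 698/9.64 = 72.4 ft²/s; V₁ = q/y₁ = 38.3 ft/s. Fr₁ = V₁/√(g·y₁) = 4.91.
By Bélanger, y₂/y₁ = ½[√(1 + 8Fr₁²) − 1] = ½[√193.9 − 1] = 6.46.
y₂ = 6.46 × 1.89 = 12.2 ft.
V₂ = q/y₂ = 72.4/12.2 = 5.93 ft/s. E₁ = y₁ + V₁²/2g = 24.7 ft; E₂ = y₂ + V₂²/2g = 12.8 ft. ΔE = E₁ − E₂ = 11.9 ft.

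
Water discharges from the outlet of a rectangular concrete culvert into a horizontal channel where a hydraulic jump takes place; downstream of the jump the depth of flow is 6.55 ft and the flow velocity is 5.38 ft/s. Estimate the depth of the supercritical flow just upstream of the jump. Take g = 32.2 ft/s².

y₁ = 1.47 ft

Fr₂ = V₂/√(g·y₂) = 5.38/√(32.2×6.55) = 0.370.
Since the conjugate-depth ratio holds either way, y₁/y₂ = ½[√(1 + 8Fr₂²) − 1] = ½[√2.098 − 1] = 0.224.
y₁ = 0.224 × 6.55 = 1.47 ft.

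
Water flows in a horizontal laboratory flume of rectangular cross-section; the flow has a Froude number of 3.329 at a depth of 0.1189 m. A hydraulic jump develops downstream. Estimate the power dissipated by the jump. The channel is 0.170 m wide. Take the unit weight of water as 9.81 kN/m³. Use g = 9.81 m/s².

Fr₁ = 3.329 (given).
Sequent-depth ratio: y₂/y₁ = ½[√(1 + 8Fr₁²) − 1] = ½[√89.658 − 1] = 4.234.
y₂ = 4.234 × 0.1189 = 0.5035 m.
Head loss: ΔE = (y₂ − y₁)³/(4y₁y₂) = (0.5035 − 0.1189)³/(4×0.1189×0.5035) = 0.05688/0.2395 = 0.2375 m.
V₁ = Fr₁·√(g·y₁) = 3.329×√(9.81×0.1189) = 3.595 m/s; q = V₁·y₁ = 0.4275 m²/s. Q = q·b = 0.4275 × 0.170 = 0.07267 m³/s. P = γ·Q·ΔE = 9.81 × 0.07267 × 0.2375 = 0.1693 kW.

P = 0.1693 kW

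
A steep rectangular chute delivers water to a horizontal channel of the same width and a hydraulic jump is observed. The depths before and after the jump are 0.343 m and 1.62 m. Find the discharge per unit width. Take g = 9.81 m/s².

For a rectangular channel the momentum equation gives q² = ½·g·y₁·y₂·(y₁ + y₂) = ½×9.81×0.343×1.62×1.96 = 5.35.
q = √5.35 = 2.31 m²/s.

q = 2.31 m²/s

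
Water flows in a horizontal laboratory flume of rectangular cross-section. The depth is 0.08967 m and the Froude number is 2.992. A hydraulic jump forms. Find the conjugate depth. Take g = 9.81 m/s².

y₂ = 0.3372 m

Fr₁ = 2.992 (given).
Conjugate-depth relation: y₂/y₁ = ½[√(1 + 8Fr₁²) − 1] = ½[√72.617 − 1] = 3.761.
y₂ = 3.761 × 0.08967 = 0.3372 m.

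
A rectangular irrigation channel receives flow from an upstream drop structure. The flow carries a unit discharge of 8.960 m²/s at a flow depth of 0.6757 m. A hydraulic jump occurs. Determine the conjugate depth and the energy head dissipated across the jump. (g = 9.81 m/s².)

V₁ = q/y₁ = 8.960/0.6757 = 13.26 m/s. Fr₁ = V₁/√(g·y₁) = 13.26/√(9.81×0.6757) = 5.150.
From the momentum equation for a rectangular channel, y₂/y₁ = ½[√(1 + 8Fr₁²) − 1] = ½[√213.21 − 1] = 6.801.
y₂ = 6.801 × 0.6757 = 4.595 m.
Head loss: ΔE = (y₂ − y₁)³/(4y₁y₂) = (4.595 − 0.6757)³/(4×0.6757×4.595) = 60.22/12.42 = 4.849 m.

y₂ = 4.595 m; ΔE = 4.849 m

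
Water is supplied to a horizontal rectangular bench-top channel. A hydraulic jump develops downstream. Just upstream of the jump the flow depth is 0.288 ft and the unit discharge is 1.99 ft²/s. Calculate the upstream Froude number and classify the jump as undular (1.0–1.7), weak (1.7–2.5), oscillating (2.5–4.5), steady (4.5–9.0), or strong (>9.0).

Fr₁ = 2.27; weak jump

V₁ = q/y₁ = 1.99/0.288 = 6.91 ft/s. Fr₁ = V₁/√(g·y₁) = 6.91/√(32.2×0.288) = 2.27.
Fr₁ = 2.27 lies in the weak range.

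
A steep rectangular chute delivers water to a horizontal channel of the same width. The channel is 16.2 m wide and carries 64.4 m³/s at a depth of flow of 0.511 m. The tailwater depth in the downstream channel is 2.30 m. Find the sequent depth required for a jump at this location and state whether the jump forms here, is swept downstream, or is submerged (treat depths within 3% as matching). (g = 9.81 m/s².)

q = Q/b = 64.4/16.2 = 3.98 m²/s; V₁ = q/y₁ = 7.78 m/s. Fr₁ = V₁/√(g·y₁) = 3.47.
By Bélanger, y₂/y₁ = ½[√(1 + 8Fr₁²) − 1] = ½[√97.58 − 1] = 4.44.
y₂ = 4.44 × 0.511 = 2.27 m.
Tailwater y_tw = 2.30 m: y_tw ≈ y₂, so the jump forms here.

y₂ = 2.27 m; the jump forms here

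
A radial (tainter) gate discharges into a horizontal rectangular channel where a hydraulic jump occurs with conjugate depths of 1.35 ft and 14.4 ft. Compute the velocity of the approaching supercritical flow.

V₁ = 52.0 ft/s

For a rectangular channel the momentum equation gives q² = ½·g·y₁·y₂·(y₁ + y₂) = ½×32.2×1.35×14.4×15.8 = 4929.
q = √4929 = 70.2 ft²/s.
V₁ = q/y₁ = 70.2/1.35 = 52.0 ft/s.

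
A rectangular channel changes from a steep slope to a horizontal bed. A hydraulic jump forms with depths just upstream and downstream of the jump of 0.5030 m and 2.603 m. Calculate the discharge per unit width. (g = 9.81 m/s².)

q = 4.466 m²/s

For a rectangular channel the momentum equation gives q² = ½·g·y₁·y₂·(y₁ + y₂) = ½×9.81×0.5030×2.603×3.106 = 19.95.
q = √19.95 = 4.466 m²/s.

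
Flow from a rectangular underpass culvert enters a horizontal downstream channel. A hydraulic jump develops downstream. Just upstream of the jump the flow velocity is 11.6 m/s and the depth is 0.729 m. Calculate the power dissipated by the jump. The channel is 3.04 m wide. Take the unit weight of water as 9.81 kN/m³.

Fr₁ = V₁/√(g·y₁) = 11.6/√(9.81×0.729) = 4.34.
Bélanger equation: y₂/y₁ = ½[√(1 + 8Fr₁²) − 1] = ½[√151.5 − 1] = 5.65.
y₂ = 5.65 × 0.729 = 4.12 m.
Head loss: ΔE = (y₂ − y₁)³/(4y₁y₂) = (4.12 − 0.729)³/(4×0.729×4.12) = 39.1/12.0 = 3.25 m.
q = V₁·y₁ = 11.6 × 0.729 = 8.46 m²/s. Q = q·b = 8.46 × 3.04 = 25.7 m³/s. P = γ·Q·ΔE = 9.81 × 25.7 × 3.25 = 820 kW.

P = 820 kW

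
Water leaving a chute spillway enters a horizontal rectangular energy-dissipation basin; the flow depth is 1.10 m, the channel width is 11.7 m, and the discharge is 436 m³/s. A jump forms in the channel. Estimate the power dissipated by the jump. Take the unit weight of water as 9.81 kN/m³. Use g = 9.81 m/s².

P = 187330 kW

q = Q/b = 436/11.7 = 37.3 m²/s; V₁ = q/y₁ = 33.9 m/s. Fr₁ = V₁/√(g·y₁) = 10.3.
By Bélanger, y₂/y₁ = ½[√(1 + 8Fr₁²) − 1] = ½[√851.8 − 1] = 14.1.
y₂ = 14.1 × 1.10 = 15.5 m.
Head loss: ΔE = (y₂ − y₁)³/(4y₁y₂) = (15.5 − 1.10)³/(4×1.10×15.5) = 2987/68.2 = 43.8 m.
P = γ·Q·ΔE = 9.81 × 436 × 43.8 = 187330 kW.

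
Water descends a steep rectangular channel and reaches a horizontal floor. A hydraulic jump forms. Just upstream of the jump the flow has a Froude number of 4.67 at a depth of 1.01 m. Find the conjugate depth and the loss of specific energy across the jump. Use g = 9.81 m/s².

y₂ = 6.18 m; ΔE = 5.55 m

Fr₁ = 4.67 (given).
From the momentum equation for a rectangular channel, y₂/y₁ = ½[√(1 + 8Fr₁²) − 1] = ½[√175.5 − 1] = 6.12.
y₂ = 6.12 × 1.01 = 6.18 m.
V₁ = Fr₁·√(g·y₁) = 4.67×√(9.81×1.01) = 14.7 m/s; q = V₁·y₁ = 14.8 m²/s. V₂ = q/y₂ = 14.8/6.18 = 2.40 m/s. E₁ = y₁ + V₁²/2g = 12.0 m; E₂ = y₂ + V₂²/2g = 6.48 m. ΔE = E₁ − E₂ = 5.55 m.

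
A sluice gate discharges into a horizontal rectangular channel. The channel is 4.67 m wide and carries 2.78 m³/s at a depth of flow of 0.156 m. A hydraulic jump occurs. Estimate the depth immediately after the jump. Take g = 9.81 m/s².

q = Q/b = 2.78/4.67 = 0.595 m²/s; V₁ = q/y₁ = 3.82 m/s. Fr₁ = V₁/√(g·y₁) = 3.08.
Bélanger equation: y₂/y₁ = ½[√(1 + 8Fr₁²) − 1] = ½[√77.12 − 1] = 3.89.
y₂ = 3.89 × 0.156 = 0.607 m.

y₂ = 0.607 m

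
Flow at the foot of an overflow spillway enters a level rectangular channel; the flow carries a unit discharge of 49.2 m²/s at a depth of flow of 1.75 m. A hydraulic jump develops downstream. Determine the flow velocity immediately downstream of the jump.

V₂ = 3.09 m/s

V₁ = q/y₁ = 49.2/1.75 = 28.1 m/s. Fr₁ = V₁/√(g·y₁) = 28.1/√(9.81×1.75) = 6.79.
By Bélanger, y₂/y₁ = ½[√(1 + 8Fr₁²) − 1] = ½[√369.3 − 1] = 9.11.
y₂ = 9.11 × 1.75 = 15.9 m.
V₂ = q/y₂ = 49.2/15.9 = 3.09 m/s.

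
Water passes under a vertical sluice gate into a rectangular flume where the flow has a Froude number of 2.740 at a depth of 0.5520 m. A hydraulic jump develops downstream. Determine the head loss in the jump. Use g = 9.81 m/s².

ΔE = 0.5649 m

Fr₁ = 2.740 (given).
Sequent-depth ratio: y₂/y₁ = ½[√(1 + 8Fr₁²) − 1] = ½[√61.061 − 1] = 3.407.
y₂ = 3.407 × 0.5520 = 1.881 m.
Head loss: ΔE = (y₂ − y₁)³/(4y₁y₂) = (1.881 − 0.5520)³/(4×0.5520×1.881) = 2.346/4.153 = 0.5649 m.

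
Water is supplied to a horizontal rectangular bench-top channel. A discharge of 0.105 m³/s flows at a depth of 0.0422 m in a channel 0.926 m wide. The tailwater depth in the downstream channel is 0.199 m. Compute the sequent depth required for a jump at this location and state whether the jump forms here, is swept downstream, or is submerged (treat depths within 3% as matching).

q = Q/b = 0.105/0.926 = 0.113 m²/s; V₁ = q/y₁ = 2.69 m/s. Fr₁ = V₁/√(g·y₁) = 4.18.
Sequent-depth ratio: y₂/y₁ = ½[√(1 + 8Fr₁²) − 1] = ½[√140.5 − 1] = 5.43.
y₂ = 5.43 × 0.0422 = 0.229 m.
Tailwater y_tw = 0.199 m: y_tw < y₂, so the jump is swept downstream.

y₂ = 0.229 m; the jump is swept downstream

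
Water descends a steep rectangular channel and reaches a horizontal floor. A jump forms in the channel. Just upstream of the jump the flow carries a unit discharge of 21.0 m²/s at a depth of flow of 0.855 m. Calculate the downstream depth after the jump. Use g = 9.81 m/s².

y₂ = 9.84 m

V₁ = q/y₁ = 21.0/0.855 = 24.6 m/s. Fr₁ = V₁/√(g·y₁) = 24.6/√(9.81×0.855) = 8.48.
Bélanger equation: y₂/y₁ = ½[√(1 + 8Fr₁²) − 1] = ½[√576.4 − 1] = 11.5.
y₂ = 11.5 × 0.855 = 9.84 m.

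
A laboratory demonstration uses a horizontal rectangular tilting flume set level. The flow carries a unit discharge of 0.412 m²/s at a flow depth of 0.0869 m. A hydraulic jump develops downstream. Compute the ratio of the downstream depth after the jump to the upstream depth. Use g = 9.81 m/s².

y₂/y₁ = 6.78

V₁ = q/y₁ = 0.412/0.0869 = 4.74 m/s. Fr₁ = V₁/√(g·y₁) = 4.74/√(9.81×0.0869) = 5.13.
Bélanger equation: y₂/y₁ = ½[√(1 + 8Fr₁²) − 1] = ½[√211.9 − 1] = 6.78.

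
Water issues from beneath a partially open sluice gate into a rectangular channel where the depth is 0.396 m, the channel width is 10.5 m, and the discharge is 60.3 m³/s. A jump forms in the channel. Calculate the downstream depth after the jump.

q = Q/b = 60.3/10.5 = 5.74 m²/s; V₁ = q/y₁ = 14.5 m/s. Fr₁ = V₁/√(g·y₁) = 7.36.
Bélanger equation: y₂/y₁ = ½[√(1 + 8Fr₁²) − 1] = ½[√434.1 − 1] = 9.92.
y₂ = 9.92 × 0.396 = 3.93 m.

y₂ = 3.93 m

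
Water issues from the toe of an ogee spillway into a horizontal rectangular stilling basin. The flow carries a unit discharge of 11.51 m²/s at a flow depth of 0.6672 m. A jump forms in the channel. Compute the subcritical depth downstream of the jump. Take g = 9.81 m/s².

V₁ = q/y₁ = 11.51/0.6672 = 17.25 m/s. Fr₁ = V₁/√(g·y₁) = 17.25/√(9.81×0.6672) = 6.743.
From the momentum equation for a rectangular channel, y₂/y₁ = ½[√(1 + 8Fr₁²) − 1] = ½[√364.75 − 1] = 9.049.
y₂ = 9.049 × 0.6672 = 6.038 m.

y₂ = 6.038 m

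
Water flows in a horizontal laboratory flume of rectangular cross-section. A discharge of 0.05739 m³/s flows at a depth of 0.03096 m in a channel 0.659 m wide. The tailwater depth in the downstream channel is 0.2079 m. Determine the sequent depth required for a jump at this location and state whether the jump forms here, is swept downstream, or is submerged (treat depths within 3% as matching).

y₂ = 0.2085 m; the jump forms here

q = Q/b = 0.05739/0.659 = 0.08709 m²/s; V₁ = q/y₁ = 2.813 m/s. Fr₁ = V₁/√(g·y₁) = 5.104.
By Bélanger, y₂/y₁ = ½[√(1 + 8Fr₁²) − 1] = ½[√209.41 − 1] = 6.736.
y₂ = 6.736 × 0.03096 = 0.2085 m.
Tailwater y_tw = 0.2079 m: y_tw ≈ y₂, so the jump forms here.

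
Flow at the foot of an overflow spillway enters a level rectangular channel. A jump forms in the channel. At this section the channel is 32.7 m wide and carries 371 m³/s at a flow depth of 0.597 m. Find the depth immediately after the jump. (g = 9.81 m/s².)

y₂ = 6.34 m

q = Q/b = 371/32.7 = 11.3 m²/s; V₁ = q/y₁ = 19.0 m/s. Fr₁ = V₁/√(g·y₁) = 7.85.
By Bélanger, y₂/y₁ = ½[√(1 + 8Fr₁²) − 1] = ½[√494.3 − 1] = 10.6.
y₂ = 10.6 × 0.597 = 6.34 m.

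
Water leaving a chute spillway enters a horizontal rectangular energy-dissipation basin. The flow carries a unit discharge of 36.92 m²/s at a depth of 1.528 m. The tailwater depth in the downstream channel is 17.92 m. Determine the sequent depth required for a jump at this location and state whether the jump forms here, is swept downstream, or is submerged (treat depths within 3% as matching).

y₂ = 12.74 m; the jump is submerged

V₁ = q/y₁ = 36.92/1.528 = 24.16 m/s. Fr₁ = V₁/√(g·y₁) = 24.16/√(9.81×1.528) = 6.241.
Bélanger equation: y₂/y₁ = ½[√(1 + 8Fr₁²) − 1] = ½[√312.58 − 1] = 8.340.
y₂ = 8.340 × 1.528 = 12.74 m.
Tailwater y_tw = 17.92 m: y_tw > y₂, so the jump is submerged.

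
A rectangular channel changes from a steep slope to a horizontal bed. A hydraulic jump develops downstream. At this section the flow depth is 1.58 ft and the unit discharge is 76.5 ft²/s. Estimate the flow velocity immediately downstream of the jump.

V₁ = q/y₁ = 76.5/1.58 = 48.4 ft/s. Fr₁ = V₁/√(g·y₁) = 48.4/√(32.2×1.58) = 6.79.
Bélanger equation: y₂/y₁ = ½[√(1 + 8Fr₁²) − 1] = ½[√369.6 − 1] = 9.11.
y₂ = 9.11 × 1.58 = 14.4 ft.
V₂ = q/y₂ = 76.5/14.4 = 5.31 ft/s.

V₂ = 5.31 ft/s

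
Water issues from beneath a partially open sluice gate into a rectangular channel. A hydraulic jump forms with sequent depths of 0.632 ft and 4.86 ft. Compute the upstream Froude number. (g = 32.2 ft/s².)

Fr₁ = 5.78

For a rectangular channel the momentum equation gives q² = ½·g·y₁·y₂·(y₁ + y₂) = ½×32.2×0.632×4.86×5.49 = 272.
q = √272 = 16.5 ft²/s.
V₁ = q/y₁ = 26.1 ft/s; Fr₁ = V₁/√(g·y₁) = 5.78.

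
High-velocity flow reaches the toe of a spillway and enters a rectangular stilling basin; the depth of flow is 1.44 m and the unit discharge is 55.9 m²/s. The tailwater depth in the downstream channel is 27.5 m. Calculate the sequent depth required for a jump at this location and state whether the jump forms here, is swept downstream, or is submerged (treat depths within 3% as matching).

y₂ = 20.3 m; the jump is submerged

V₁ = q/y₁ = 55.9/1.44 = 38.8 m/s. Fr₁ = V₁/√(g·y₁) = 38.8/√(9.81×1.44) = 10.3.
Conjugate-depth relation: y₂/y₁ = ½[√(1 + 8Fr₁²) − 1] = ½[√854.4 − 1] = 14.1.
y₂ = 14.1 × 1.44 = 20.3 m.
Tailwater y_tw = 27.5 m: y_tw > y₂, so the jump is submerged.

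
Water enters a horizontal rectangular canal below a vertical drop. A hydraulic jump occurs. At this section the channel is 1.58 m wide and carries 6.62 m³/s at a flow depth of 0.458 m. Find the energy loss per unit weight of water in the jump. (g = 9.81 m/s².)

ΔE = 2.01 m

q = Q/b = 6.62/1.58 = 4.19 m²/s; V₁ = q/y₁ = 9.15 m/s. Fr₁ = V₁/√(g·y₁) = 4.32.
From the momentum equation for a rectangular channel, y₂/y₁ = ½[√(1 + 8Fr₁²) − 1] = ½[√150.0 − 1] = 5.62.
y₂ = 5.62 × 0.458 = 2.58 m.
Head loss: ΔE = (y₂ − y₁)³/(4y₁y₂) = (2.58 − 0.458)³/(4×0.458×2.58) = 9.50/4.72 = 2.01 m.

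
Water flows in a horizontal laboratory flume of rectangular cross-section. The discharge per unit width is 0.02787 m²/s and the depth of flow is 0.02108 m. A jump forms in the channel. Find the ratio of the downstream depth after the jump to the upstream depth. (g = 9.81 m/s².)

y₂/y₁ = 3.642

V₁ = q/y₁ = 0.02787/0.02108 = 1.322 m/s. Fr₁ = V₁/√(g·y₁) = 1.322/√(9.81×0.02108) = 2.907.
Bélanger equation: y₂/y₁ = ½[√(1 + 8Fr₁²) − 1] = ½[√68.621 − 1] = 3.642.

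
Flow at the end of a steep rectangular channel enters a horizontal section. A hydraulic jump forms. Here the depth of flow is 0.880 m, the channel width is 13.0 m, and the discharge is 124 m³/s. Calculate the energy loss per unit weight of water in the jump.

q = Q/b = 124/13.0 = 9.54 m²/s; V₁ = q/y₁ = 10.8 m/s. Fr₁ = V₁/√(g·y₁) = 3.69.
From the momentum equation for a rectangular channel, y₂/y₁ = ½[√(1 + 8Fr₁²) − 1] = ½[√109.9 − 1] = 4.74.
y₂ = 4.74 × 0.880 = 4.17 m.
Head loss: ΔE = (y₂ − y₁)³/(4y₁y₂) = (4.17 − 0.880)³/(4×0.880×4.17) = 35.7/14.7 = 2.43 m.

ΔE = 2.43 m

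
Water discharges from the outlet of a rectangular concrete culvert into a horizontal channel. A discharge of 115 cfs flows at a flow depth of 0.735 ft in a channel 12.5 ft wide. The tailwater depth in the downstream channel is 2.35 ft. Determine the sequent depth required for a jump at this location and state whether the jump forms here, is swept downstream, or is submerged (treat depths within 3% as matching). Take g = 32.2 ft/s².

y₂ = 2.33 ft; the jump forms here

q = Q/b = 115/12.5 = 9.20 ft²/s; V₁ = q/y₁ = 12.5 ft/s. Fr₁ = V₁/√(g·y₁) = 2.57.
From the momentum equation for a rectangular channel, y₂/y₁ = ½[√(1 + 8Fr₁²) − 1] = ½[√53.96 − 1] = 3.17.
y₂ = 3.17 × 0.735 = 2.33 ft.
Tailwater y_tw = 2.35 ft: y_tw ≈ y₂, so the jump forms here.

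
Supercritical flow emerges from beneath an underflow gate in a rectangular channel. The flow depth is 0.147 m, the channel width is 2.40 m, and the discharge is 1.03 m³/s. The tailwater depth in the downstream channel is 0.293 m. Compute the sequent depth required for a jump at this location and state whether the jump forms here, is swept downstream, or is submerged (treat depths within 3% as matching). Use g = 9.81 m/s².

y₂ = 0.437 m; the jump is swept downstream

q = Q/b = 1.03/2.40 = 0.429 m²/s; V₁ = q/y₁ = 2.92 m/s. Fr₁ = V₁/√(g·y₁) = 2.43.
Sequent-depth ratio: y₂/y₁ = ½[√(1 + 8Fr₁²) − 1] = ½[√48.28 − 1] = 2.97.
y₂ = 2.97 × 0.147 = 0.437 m.
Tailwater y_tw = 0.293 m: y_tw < y₂, so the jump is swept downstream.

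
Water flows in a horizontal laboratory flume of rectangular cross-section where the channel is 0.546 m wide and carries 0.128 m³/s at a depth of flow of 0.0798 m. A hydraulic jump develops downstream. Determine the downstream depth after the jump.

y₂ = 0.337 m

q = Q/b = 0.128/0.546 = 0.234 m²/s; V₁ = q/y₁ = 2.94 m/s. Fr₁ = V₁/√(g·y₁) = 3.32.
From the momentum equation for a rectangular channel, y₂/y₁ = ½[√(1 + 8Fr₁²) − 1] = ½[√89.20 − 1] = 4.22.
y₂ = 4.22 × 0.0798 = 0.337 m.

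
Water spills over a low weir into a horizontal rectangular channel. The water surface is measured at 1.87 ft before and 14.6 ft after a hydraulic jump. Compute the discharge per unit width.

q = 85.1 ft²/s

For a rectangular channel the momentum equation gives q² = ½·g·y₁·y₂·(y₁ + y₂) = ½×32.2×1.87×14.6×16.5 = 7240.
q = √7240 = 85.1 ft²/s.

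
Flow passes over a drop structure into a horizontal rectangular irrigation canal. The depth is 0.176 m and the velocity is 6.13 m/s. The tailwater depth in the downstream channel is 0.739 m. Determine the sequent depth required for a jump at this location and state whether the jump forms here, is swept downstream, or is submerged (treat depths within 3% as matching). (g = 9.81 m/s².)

Fr₁ = V₁/√(g·y₁) = 6.13/√(9.81×0.176) = 4.67.
By Bélanger, y₂/y₁ = ½[√(1 + 8Fr₁²) − 1] = ½[√175.1 − 1] = 6.12.
y₂ = 6.12 × 0.176 = 1.08 m.
Tailwater y_tw = 0.739 m: y_tw < y₂, so the jump is swept downstream.

y₂ = 1.08 m; the jump is swept downstream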